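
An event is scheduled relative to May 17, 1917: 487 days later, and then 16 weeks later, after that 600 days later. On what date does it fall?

August 28, 1920

Advancing 487 days from May 17, 1917:
May has 31 days, so 31 − 17 = 14 days remain after May 17, 1917; 487 − 14 = 473 left.
June 1917 has 30 days: 473 − 30 = 443 left.
July 1917 has 31 days: 443 − 31 = 412 left.
August 1917 has 31 days: 412 − 31 = 381 left.
September 1917 has 30 days: 381 − 30 = 351 left.
October 1917 has 31 days: 351 − 31 = 320 left.
November 1917 has 30 days: 320 − 30 = 290 left.
December 1917 has 31 days: 290 − 31 = 259 left.
January 1918 has 31 days: 259 − 31 = 228 left.
February 1918 has 28 days (1918 is not a leap year): 228 − 28 = 200 left.
March 1918 has 31 days: 200 − 31 = 169 left.
April 1918 has 30 days: 169 − 30 = 139 left.
May 1918 has 31 days: 139 − 31 = 108 left.
June 1918 has 30 days: 108 − 30 = 78 left.
July 1918 has 31 days: 78 − 31 = 47 left.
August 1918 has 31 days: 47 − 31 = 16 left.
16 days into September 1918 → September 16, 1918.
Adding 16 weeks (= 112 days) from September 16, 1918:
September has 30 days, so 30 − 16 = 14 days remain after September 16, 1918; 112 − 14 = 98 left.
October 1918 has 31 days: 98 − 31 = 67 left.
November 1918 has 30 days: 67 − 30 = 37 left.
December 1918 has 31 days: 37 − 31 = 6 left.
6 days into January 1919 → January 6, 1919.
Advancing 600 days from January 6, 1919:
January has 31 days, so 31 − 6 = 25 days remain after January 6, 1919; 600 − 25 = 575 left.
February 1919 has 28 days (1919 is not a leap year): 575 − 28 = 547 left.
March 1919 has 31 days: 547 − 31 = 516 left.
April 1919 has 30 days: 516 − 30 = 486 left.
May 1919 has 31 days: 486 − 31 = 455 left.
June 1919 has 30 days: 455 − 30 = 425 left.
July 1919 has 31 days: 425 − 31 = 394 left.
August 1919 has 31 days: 394 − 31 = 363 left.
September 1919 has 30 days: 363 − 30 = 333 left.
October 1919 has 31 days: 333 − 31 = 302 left.
November 1919 has 30 days: 302 − 30 = 272 left.
December 1919 has 31 days: 272 − 31 = 241 left.
January 1920 has 31 days: 241 − 31 = 210 left.
February 1920 has 29 days (1920 is a leap year): 210 − 29 = 181 left.
March 1920 has 31 days: 181 − 31 = 150 left.
April 1920 has 30 days: 150 − 30 = 120 left.
May 1920 has 31 days: 120 − 31 = 89 left.
June 1920 has 30 days: 89 − 30 = 59 left.
July 1920 has 31 days: 59 − 31 = 28 left.
28 days into August 1920 → August 28, 1920.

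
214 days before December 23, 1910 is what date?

May 23, 1910

Counting back 214 days from December 23, 1910.
Going back 23 days from December 23, 1910 reaches the end of the previous month; 214 − 23 = 191 left.
November 1910 has 30 days: 191 − 30 = 161 left.
October 1910 has 31 days: 161 − 31 = 130 left.
September 1910 has 30 days: 130 − 30 = 100 left.
August 1910 has 31 days: 100 − 31 = 69 left.
July 1910 has 31 days: 69 − 31 = 38 left.
June 1910 has 30 days: 38 − 30 = 8 left.
May 1910 has 31 days; 31 − 8 = 23 → May 23, 1910.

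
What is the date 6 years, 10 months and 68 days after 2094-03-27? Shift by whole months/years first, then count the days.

April 5, 2101

Adding 6 years, 10 months and 68 days from March 27, 2094: first the month/year part, then the days.
+6 years → 2100; month 3 + 10 = 13, which is month 1 of year 2101 → January 2101.
Day 27 is valid in January, giving January 27, 2101.
Now add 68 days from January 27, 2101.
January has 31 days, so 31 − 27 = 4 days remain after January 27, 2101; 68 − 4 = 64 left.
February 2101 has 28 days (2101 is not a leap year): 64 − 28 = 36 left.
March 2101 has 31 days: 36 − 31 = 5 left.
5 days into April 2101 → April 5, 2101.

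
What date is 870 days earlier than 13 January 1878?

August 27, 1875

Going back 870 days from January 13, 1878.
Going back 13 days from January 13, 1878 reaches the end of the previous month; 870 − 13 = 857 left.
December 1877 has 31 days: 857 − 31 = 826 left.
November 1877 has 30 days: 826 − 30 = 796 left.
October 1877 has 31 days: 796 − 31 = 765 left.
September 1877 has 30 days: 765 − 30 = 735 left.
August 1877 has 31 days: 735 − 31 = 704 left.
July 1877 has 31 days: 704 − 31 = 673 left.
June 1877 has 30 days: 673 − 30 = 643 left.
May 1877 has 31 days: 643 − 31 = 612 left.
April 1877 has 30 days: 612 − 30 = 582 left.
March 1877 has 31 days: 582 − 31 = 551 left.
February 1877 has 28 days (1877 is not a leap year): 551 − 28 = 523 left.
January 1877 has 31 days: 523 − 31 = 492 left.
December 1876 has 31 days: 492 − 31 = 461 left.
November 1876 has 30 days: 461 − 30 = 431 left.
October 1876 has 31 days: 431 − 31 = 400 left.
September 1876 has 30 days: 400 − 30 = 370 left.
August 1876 has 31 days: 370 − 31 = 339 left.
July 1876 has 31 days: 339 − 31 = 308 left.
June 1876 has 30 days: 308 − 30 = 278 left.
May 1876 has 31 days: 278 − 31 = 247 left.
April 1876 has 30 days: 247 − 30 = 217 left.
March 1876 has 31 days: 217 − 31 = 186 left.
February 1876 has 29 days (1876 is a leap year): 186 − 29 = 157 left.
January 1876 has 31 days: 157 − 31 = 126 left.
December 1875 has 31 days: 126 − 31 = 95 left.
November 1875 has 30 days: 95 − 30 = 65 left.
October 1875 has 31 days: 65 − 31 = 34 left.
September 1875 has 30 days: 34 − 30 = 4 left.
August 1875 has 31 days; 31 − 4 = 27 → August 27, 1875.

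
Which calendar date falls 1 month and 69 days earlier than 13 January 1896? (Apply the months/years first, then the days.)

Going back 1 month and 69 days from January 13, 1896: first the month/year part, then the days.
month 1 − 1 = 0, which is month 12 of year 1895 → December 1895.
Day 13 is valid in December, giving December 13, 1895.
Now subtract 69 days from December 13, 1895.
Going back 13 days from December 13, 1895 reaches the end of the previous month; 69 − 13 = 56 left.
November 1895 has 30 days: 56 − 30 = 26 left.
October 1895 has 31 days; 31 − 26 = 5 → October 5, 1895.

October 5, 1895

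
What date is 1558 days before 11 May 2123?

Counting back 1558 days from May 11, 2123.
Going back 11 days from May 11, 2123 reaches the end of the previous month; 1558 − 11 = 1547 left.
April 2123 has 30 days: 1547 − 30 = 1517 left.
March 2123 has 31 days: 1517 − 31 = 1486 left.
February 2123 has 28 days (2123 is not a leap year): 1486 − 28 = 1458 left.
January 2123 has 31 days: 1458 − 31 = 1427 left.
December 2122 has 31 days: 1427 − 31 = 1396 left.
November 2122 has 30 days: 1396 − 30 = 1366 left.
October 2122 has 31 days: 1366 − 31 = 1335 left.
September 2122 has 30 days: 1335 − 30 = 1305 left.
August 2122 has 31 days: 1305 − 31 = 1274 left.
July 2122 has 31 days: 1274 − 31 = 1243 left.
June 2122 has 30 days: 1243 − 30 = 1213 left.
May 2122 has 31 days: 1213 − 31 = 1182 left.
April 2122 has 30 days: 1182 − 30 = 1152 left.
March 2122 has 31 days: 1152 − 31 = 1121 left.
February 2122 has 28 days (2122 is not a leap year): 1121 − 28 = 1093 left.
January 2122 has 31 days: 1093 − 31 = 1062 left.
December 2121 has 31 days: 1062 − 31 = 1031 left.
November 2121 has 30 days: 1031 − 30 = 1001 left.
October 2121 has 31 days: 1001 − 31 = 970 left.
September 2121 has 30 days: 970 − 30 = 940 left.
August 2121 has 31 days: 940 − 31 = 909 left.
July 2121 has 31 days: 909 − 31 = 878 left.
June 2121 has 30 days: 878 − 30 = 848 left.
May 2121 has 31 days: 848 − 31 = 817 left.
April 2121 has 30 days: 817 − 30 = 787 left.
March 2121 has 31 days: 787 − 31 = 756 left.
February 2121 has 28 days (2121 is not a leap year): 756 − 28 = 728 left.
January 2121 has 31 days: 728 − 31 = 697 left.
December 2120 has 31 days: 697 − 31 = 666 left.
November 2120 has 30 days: 666 − 30 = 636 left.
October 2120 has 31 days: 636 − 31 = 605 left.
September 2120 has 30 days: 605 − 30 = 575 left.
August 2120 has 31 days: 575 − 31 = 544 left.
July 2120 has 31 days: 544 − 31 = 513 left.
June 2120 has 30 days: 513 − 30 = 483 left.
May 2120 has 31 days: 483 − 31 = 452 left.
April 2120 has 30 days: 452 − 30 = 422 left.
March 2120 has 31 days: 422 − 31 = 391 left.
February 2120 has 29 days (2120 is a leap year): 391 − 29 = 362 left.
January 2120 has 31 days: 362 − 31 = 331 left.
December 2119 has 31 days: 331 − 31 = 300 left.
November 2119 has 30 days: 300 − 30 = 270 left.
October 2119 has 31 days: 270 − 31 = 239 left.
September 2119 has 30 days: 239 − 30 = 209 left.
August 2119 has 31 days: 209 − 31 = 178 left.
July 2119 has 31 days: 178 − 31 = 147 left.
June 2119 has 30 days: 147 − 30 = 117 left.
May 2119 has 31 days: 117 − 31 = 86 left.
April 2119 has 30 days: 86 − 30 = 56 left.
March 2119 has 31 days: 56 − 31 = 25 left.
February 2119 has 28 days; 28 − 25 = 3 → February 3, 2119.

February 3, 2119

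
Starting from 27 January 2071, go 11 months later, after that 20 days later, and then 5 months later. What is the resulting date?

Advancing 11 months from January 27, 2071:
month 1 + 11 = 12 → December 2071.
Day 27 is valid in December, giving December 27, 2071.
Counting forward 20 days from December 27, 2071:
December has 31 days, so 31 − 27 = 4 days remain after December 27, 2071; 20 − 4 = 16 left.
16 days into January 2072 → January 16, 2072.
Advancing 5 months from January 16, 2072:
month 1 + 5 = 6 → June 2072.
Day 16 is valid in June, giving June 16, 2072.

June 16, 2072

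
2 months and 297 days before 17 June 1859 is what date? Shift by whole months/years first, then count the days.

Subtracting 2 months and 297 days from June 17, 1859: first the month/year part, then the days.
month 6 − 2 = 4 → April 1859.
Day 17 is valid in April, giving April 17, 1859.
Now subtract 297 days from April 17, 1859.
Going back 17 days from April 17, 1859 reaches the end of the previous month; 297 − 17 = 280 left.
March 1859 has 31 days: 280 − 31 = 249 left.
February 1859 has 28 days (1859 is not a leap year): 249 − 28 = 221 left.
January 1859 has 31 days: 221 − 31 = 190 left.
December 1858 has 31 days: 190 − 31 = 159 left.
November 1858 has 30 days: 159 − 30 = 129 left.
October 1858 has 31 days: 129 − 31 = 98 left.
September 1858 has 30 days: 98 − 30 = 68 left.
August 1858 has 31 days: 68 − 31 = 37 left.
July 1858 has 31 days: 37 − 31 = 6 left.
June 1858 has 30 days; 30 − 6 = 24 → June 24, 1858.

June 24, 1858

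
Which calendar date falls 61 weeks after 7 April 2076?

June 8, 2077

Advancing 61 weeks = 427 days from April 7, 2076.
April has 30 days, so 30 − 7 = 23 days remain after April 7, 2076; 427 − 23 = 404 left.
May 2076 has 31 days: 404 − 31 = 373 left.
June 2076 has 30 days: 373 − 30 = 343 left.
July 2076 has 31 days: 343 − 31 = 312 left.
August 2076 has 31 days: 312 − 31 = 281 left.
September 2076 has 30 days: 281 − 30 = 251 left.
October 2076 has 31 days: 251 − 31 = 220 left.
November 2076 has 30 days: 220 − 30 = 190 left.
December 2076 has 31 days: 190 − 31 = 159 left.
January 2077 has 31 days: 159 − 31 = 128 left.
February 2077 has 28 days (2077 is not a leap year): 128 − 28 = 100 left.
March 2077 has 31 days: 100 − 31 = 69 left.
April 2077 has 30 days: 69 − 30 = 39 left.
May 2077 has 31 days: 39 − 31 = 8 left.
8 days into June 2077 → June 8, 2077.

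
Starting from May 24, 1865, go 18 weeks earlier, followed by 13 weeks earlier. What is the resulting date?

Subtracting 18 weeks (= 126 days) from May 24, 1865:
Going back 24 days from May 24, 1865 reaches the end of the previous month; 126 − 24 = 102 left.
April 1865 has 30 days: 102 − 30 = 72 left.
March 1865 has 31 days: 72 − 31 = 41 left.
February 1865 has 28 days (1865 is not a leap year): 41 − 28 = 13 left.
January 1865 has 31 days; 31 − 13 = 18 → January 18, 1865.
Counting back 13 weeks (= 91 days) from January 18, 1865:
Going back 18 days from January 18, 1865 reaches the end of the previous month; 91 − 18 = 73 left.
December 1864 has 31 days: 73 − 31 = 42 left.
November 1864 has 30 days: 42 − 30 = 12 left.
October 1864 has 31 days; 31 − 12 = 19 → October 19, 1864.

October 19, 1864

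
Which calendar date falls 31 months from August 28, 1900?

Counting forward 31 months from August 28, 1900.
month 8 + 31 = 39, which is month 3 of year 1903 → March 1903.
Day 28 is valid in March, giving March 28, 1903.

March 28, 1903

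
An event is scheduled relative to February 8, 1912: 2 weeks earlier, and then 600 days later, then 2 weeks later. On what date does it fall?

Counting back 2 weeks (= 14 days) from February 8, 1912:
Going back 8 days from February 8, 1912 reaches the end of the previous month; 14 − 8 = 6 left.
January 1912 has 31 days; 31 − 6 = 25 → January 25, 1912.
Advancing 600 days from January 25, 1912:
January has 31 days, so 31 − 25 = 6 days remain after January 25, 1912; 600 − 6 = 594 left.
February 1912 has 29 days (1912 is a leap year): 594 − 29 = 565 left.
March 1912 has 31 days: 565 − 31 = 534 left.
April 1912 has 30 days: 534 − 30 = 504 left.
May 1912 has 31 days: 504 − 31 = 473 left.
June 1912 has 30 days: 473 − 30 = 443 left.
July 1912 has 31 days: 443 − 31 = 412 left.
August 1912 has 31 days: 412 − 31 = 381 left.
September 1912 has 30 days: 381 − 30 = 351 left.
October 1912 has 31 days: 351 − 31 = 320 left.
November 1912 has 30 days: 320 − 30 = 290 left.
December 1912 has 31 days: 290 − 31 = 259 left.
January 1913 has 31 days: 259 − 31 = 228 left.
February 1913 has 28 days (1913 is not a leap year): 228 − 28 = 200 left.
March 1913 has 31 days: 200 − 31 = 169 left.
April 1913 has 30 days: 169 − 30 = 139 left.
May 1913 has 31 days: 139 − 31 = 108 left.
June 1913 has 30 days: 108 − 30 = 78 left.
July 1913 has 31 days: 78 − 31 = 47 left.
August 1913 has 31 days: 47 − 31 = 16 left.
16 days into September 1913 → September 16, 1913.
Counting forward 2 weeks (= 14 days) from September 16, 1913:
September has 30 days; 16 + 14 = 30, still in September.

September 30, 1913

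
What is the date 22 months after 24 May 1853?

March 24, 1855

Adding 22 months from May 24, 1853.
month 5 + 22 = 27, which is month 3 of year 1855 → March 1855.
Day 24 is valid in March, giving March 24, 1855.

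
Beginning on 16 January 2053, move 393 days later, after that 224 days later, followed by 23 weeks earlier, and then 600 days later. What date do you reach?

December 8, 2055

Counting forward 393 days from January 16, 2053:
January has 31 days, so 31 − 16 = 15 days remain after January 16, 2053; 393 − 15 = 378 left.
February 2053 has 28 days (2053 is not a leap year): 378 − 28 = 350 left.
March 2053 has 31 days: 350 − 31 = 319 left.
April 2053 has 30 days: 319 − 30 = 289 left.
May 2053 has 31 days: 289 − 31 = 258 left.
June 2053 has 30 days: 258 − 30 = 228 left.
July 2053 has 31 days: 228 − 31 = 197 left.
August 2053 has 31 days: 197 − 31 = 166 left.
September 2053 has 30 days: 166 − 30 = 136 left.
October 2053 has 31 days: 136 − 31 = 105 left.
November 2053 has 30 days: 105 − 30 = 75 left.
December 2053 has 31 days: 75 − 31 = 44 left.
January 2054 has 31 days: 44 − 31 = 13 left.
13 days into February 2054 → February 13, 2054.
Counting forward 224 days from February 13, 2054:
February has 28 days, so 28 − 13 = 15 days remain after February 13, 2054; 224 − 15 = 209 left.
March 2054 has 31 days: 209 − 31 = 178 left.
April 2054 has 30 days: 178 − 30 = 148 left.
May 2054 has 31 days: 148 − 31 = 117 left.
June 2054 has 30 days: 117 − 30 = 87 left.
July 2054 has 31 days: 87 − 31 = 56 left.
August 2054 has 31 days: 56 − 31 = 25 left.
25 days into September 2054 → September 25, 2054.
Going back 23 weeks (= 161 days) from September 25, 2054:
Going back 25 days from September 25, 2054 reaches the end of the previous month; 161 − 25 = 136 left.
August 2054 has 31 days: 136 − 31 = 105 left.
July 2054 has 31 days: 105 − 31 = 74 left.
June 2054 has 30 days: 74 − 30 = 44 left.
May 2054 has 31 days: 44 − 31 = 13 left.
April 2054 has 30 days; 30 − 13 = 17 → April 17, 2054.
Adding 600 days from April 17, 2054:
April has 30 days, so 30 − 17 = 13 days remain after April 17, 2054; 600 − 13 = 587 left.
May 2054 has 31 days: 587 − 31 = 556 left.
June 2054 has 30 days: 556 − 30 = 526 left.
July 2054 has 31 days: 526 − 31 = 495 left.
August 2054 has 31 days: 495 − 31 = 464 left.
September 2054 has 30 days: 464 − 30 = 434 left.
October 2054 has 31 days: 434 − 31 = 403 left.
November 2054 has 30 days: 403 − 30 = 373 left.
December 2054 has 31 days: 373 − 31 = 342 left.
January 2055 has 31 days: 342 − 31 = 311 left.
February 2055 has 28 days (2055 is not a leap year): 311 − 28 = 283 left.
March 2055 has 31 days: 283 − 31 = 252 left.
April 2055 has 30 days: 252 − 30 = 222 left.
May 2055 has 31 days: 222 − 31 = 191 left.
June 2055 has 30 days: 191 − 30 = 161 left.
July 2055 has 31 days: 161 − 31 = 130 left.
August 2055 has 31 days: 130 − 31 = 99 left.
September 2055 has 30 days: 99 − 30 = 69 left.
October 2055 has 31 days: 69 − 31 = 38 left.
November 2055 has 30 days: 38 − 30 = 8 left.
8 days into December 2055 → December 8, 2055.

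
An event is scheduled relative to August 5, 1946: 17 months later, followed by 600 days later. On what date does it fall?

Counting forward 17 months from August 5, 1946:
month 8 + 17 = 25, which is month 1 of year 1948 → January 1948.
Day 5 is valid in January, giving January 5, 1948.
Advancing 600 days from January 5, 1948:
January has 31 days, so 31 − 5 = 26 days remain after January 5, 1948; 600 − 26 = 574 left.
February 1948 has 29 days (1948 is a leap year): 574 − 29 = 545 left.
March 1948 has 31 days: 545 − 31 = 514 left.
April 1948 has 30 days: 514 − 30 = 484 left.
May 1948 has 31 days: 484 − 31 = 453 left.
June 1948 has 30 days: 453 − 30 = 423 left.
July 1948 has 31 days: 423 − 31 = 392 left.
August 1948 has 31 days: 392 − 31 = 361 left.
September 1948 has 30 days: 361 − 30 = 331 left.
October 1948 has 31 days: 331 − 31 = 300 left.
November 1948 has 30 days: 300 − 30 = 270 left.
December 1948 has 31 days: 270 − 31 = 239 left.
January 1949 has 31 days: 239 − 31 = 208 left.
February 1949 has 28 days (1949 is not a leap year): 208 − 28 = 180 left.
March 1949 has 31 days: 180 − 31 = 149 left.
April 1949 has 30 days: 149 − 30 = 119 left.
May 1949 has 31 days: 119 − 31 = 88 left.
June 1949 has 30 days: 88 − 30 = 58 left.
July 1949 has 31 days: 58 − 31 = 27 left.
27 days into August 1949 → August 27, 1949.

August 27, 1949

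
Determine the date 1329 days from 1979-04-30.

December 19, 1982

Counting forward 1329 days from April 30, 1979.
April has 30 days, so 30 − 30 = 0 days remain after April 30, 1979; 1329 − 0 = 1329 left.
May 1979 has 31 days: 1329 − 31 = 1298 left.
June 1979 has 30 days: 1298 − 30 = 1268 left.
July 1979 has 31 days: 1268 − 31 = 1237 left.
August 1979 has 31 days: 1237 − 31 = 1206 left.
September 1979 has 30 days: 1206 − 30 = 1176 left.
October 1979 has 31 days: 1176 − 31 = 1145 left.
November 1979 has 30 days: 1145 − 30 = 1115 left.
December 1979 has 31 days: 1115 − 31 = 1084 left.
January 1980 has 31 days: 1084 − 31 = 1053 left.
February 1980 has 29 days (1980 is a leap year): 1053 − 29 = 1024 left.
March 1980 has 31 days: 1024 − 31 = 993 left.
April 1980 has 30 days: 993 − 30 = 963 left.
May 1980 has 31 days: 963 − 31 = 932 left.
June 1980 has 30 days: 932 − 30 = 902 left.
July 1980 has 31 days: 902 − 31 = 871 left.
August 1980 has 31 days: 871 − 31 = 840 left.
September 1980 has 30 days: 840 − 30 = 810 left.
October 1980 has 31 days: 810 − 31 = 779 left.
November 1980 has 30 days: 779 − 30 = 749 left.
December 1980 has 31 days: 749 − 31 = 718 left.
January 1981 has 31 days: 718 − 31 = 687 left.
February 1981 has 28 days (1981 is not a leap year): 687 − 28 = 659 left.
March 1981 has 31 days: 659 − 31 = 628 left.
April 1981 has 30 days: 628 − 30 = 598 left.
May 1981 has 31 days: 598 − 31 = 567 left.
June 1981 has 30 days: 567 − 30 = 537 left.
July 1981 has 31 days: 537 − 31 = 506 left.
August 1981 has 31 days: 506 − 31 = 475 left.
September 1981 has 30 days: 475 − 30 = 445 left.
October 1981 has 31 days: 445 − 31 = 414 left.
November 1981 has 30 days: 414 − 30 = 384 left.
December 1981 has 31 days: 384 − 31 = 353 left.
January 1982 has 31 days: 353 − 31 = 322 left.
February 1982 has 28 days (1982 is not a leap year): 322 − 28 = 294 left.
March 1982 has 31 days: 294 − 31 = 263 left.
April 1982 has 30 days: 263 − 30 = 233 left.
May 1982 has 31 days: 233 − 31 = 202 left.
June 1982 has 30 days: 202 − 30 = 172 left.
July 1982 has 31 days: 172 − 31 = 141 left.
August 1982 has 31 days: 141 − 31 = 110 left.
September 1982 has 30 days: 110 − 30 = 80 left.
October 1982 has 31 days: 80 − 31 = 49 left.
November 1982 has 30 days: 49 − 30 = 19 left.
19 days into December 1982 → December 19, 1982.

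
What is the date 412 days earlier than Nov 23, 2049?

Going back 412 days from November 23, 2049.
Going back 23 days from November 23, 2049 reaches the end of the previous month; 412 − 23 = 389 left.
October 2049 has 31 days: 389 − 31 = 358 left.
September 2049 has 30 days: 358 − 30 = 328 left.
August 2049 has 31 days: 328 − 31 = 297 left.
July 2049 has 31 days: 297 − 31 = 266 left.
June 2049 has 30 days: 266 − 30 = 236 left.
May 2049 has 31 days: 236 − 31 = 205 left.
April 2049 has 30 days: 205 − 30 = 175 left.
March 2049 has 31 days: 175 − 31 = 144 left.
February 2049 has 28 days (2049 is not a leap year): 144 − 28 = 116 left.
January 2049 has 31 days: 116 − 31 = 85 left.
December 2048 has 31 days: 85 − 31 = 54 left.
November 2048 has 30 days: 54 − 30 = 24 left.
October 2048 has 31 days; 31 − 24 = 7 → October 7, 2048.

October 7, 2048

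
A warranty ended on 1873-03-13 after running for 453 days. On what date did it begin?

December 16, 1871

Going back 453 days from March 13, 1873.
Going back 13 days from March 13, 1873 reaches the end of the previous month; 453 − 13 = 440 left.
February 1873 has 28 days (1873 is not a leap year): 440 − 28 = 412 left.
January 1873 has 31 days: 412 − 31 = 381 left.
December 1872 has 31 days: 381 − 31 = 350 left.
November 1872 has 30 days: 350 − 30 = 320 left.
October 1872 has 31 days: 320 − 31 = 289 left.
September 1872 has 30 days: 289 − 30 = 259 left.
August 1872 has 31 days: 259 − 31 = 228 left.
July 1872 has 31 days: 228 − 31 = 197 left.
June 1872 has 30 days: 197 − 30 = 167 left.
May 1872 has 31 days: 167 − 31 = 136 left.
April 1872 has 30 days: 136 − 30 = 106 left.
March 1872 has 31 days: 106 − 31 = 75 left.
February 1872 has 29 days (1872 is a leap year): 75 − 29 = 46 left.
January 1872 has 31 days: 46 − 31 = 15 left.
December 1871 has 31 days; 31 − 15 = 16 → December 16, 1871.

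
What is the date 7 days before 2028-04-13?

April 6, 2028

Subtracting 7 days from April 13, 2028.
13 − 7 = 6, still in April 2028.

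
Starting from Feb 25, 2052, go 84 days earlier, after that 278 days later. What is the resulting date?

September 6, 2052

Subtracting 84 days from February 25, 2052:
Going back 25 days from February 25, 2052 reaches the end of the previous month; 84 − 25 = 59 left.
January 2052 has 31 days: 59 − 31 = 28 left.
December 2051 has 31 days; 31 − 28 = 3 → December 3, 2051.
Advancing 278 days from December 3, 2051:
December has 31 days, so 31 − 3 = 28 days remain after December 3, 2051; 278 − 28 = 250 left.
January 2052 has 31 days: 250 − 31 = 219 left.
February 2052 has 29 days (2052 is a leap year): 219 − 29 = 190 left.
March 2052 has 31 days: 190 − 31 = 159 left.
April 2052 has 30 days: 159 − 30 = 129 left.
May 2052 has 31 days: 129 − 31 = 98 left.
June 2052 has 30 days: 98 − 30 = 68 left.
July 2052 has 31 days: 68 − 31 = 37 left.
August 2052 has 31 days: 37 − 31 = 6 left.
6 days into September 2052 → September 6, 2052.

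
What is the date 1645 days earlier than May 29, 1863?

Going back 1645 days from May 29, 1863.
Going back 29 days from May 29, 1863 reaches the end of the previous month; 1645 − 29 = 1616 left.
April 1863 has 30 days: 1616 − 30 = 1586 left.
March 1863 has 31 days: 1586 − 31 = 1555 left.
February 1863 has 28 days (1863 is not a leap year): 1555 − 28 = 1527 left.
January 1863 has 31 days: 1527 − 31 = 1496 left.
December 1862 has 31 days: 1496 − 31 = 1465 left.
November 1862 has 30 days: 1465 − 30 = 1435 left.
October 1862 has 31 days: 1435 − 31 = 1404 left.
September 1862 has 30 days: 1404 − 30 = 1374 left.
August 1862 has 31 days: 1374 − 31 = 1343 left.
July 1862 has 31 days: 1343 − 31 = 1312 left.
June 1862 has 30 days: 1312 − 30 = 1282 left.
May 1862 has 31 days: 1282 − 31 = 1251 left.
April 1862 has 30 days: 1251 − 30 = 1221 left.
March 1862 has 31 days: 1221 − 31 = 1190 left.
February 1862 has 28 days (1862 is not a leap year): 1190 − 28 = 1162 left.
January 1862 has 31 days: 1162 − 31 = 1131 left.
December 1861 has 31 days: 1131 − 31 = 1100 left.
November 1861 has 30 days: 1100 − 30 = 1070 left.
October 1861 has 31 days: 1070 − 31 = 1039 left.
September 1861 has 30 days: 1039 − 30 = 1009 left.
August 1861 has 31 days: 1009 − 31 = 978 left.
July 1861 has 31 days: 978 − 31 = 947 left.
June 1861 has 30 days: 947 − 30 = 917 left.
May 1861 has 31 days: 917 − 31 = 886 left.
April 1861 has 30 days: 886 − 30 = 856 left.
March 1861 has 31 days: 856 − 31 = 825 left.
February 1861 has 28 days (1861 is not a leap year): 825 − 28 = 797 left.
January 1861 has 31 days: 797 − 31 = 766 left.
December 1860 has 31 days: 766 − 31 = 735 left.
November 1860 has 30 days: 735 − 30 = 705 left.
October 1860 has 31 days: 705 − 31 = 674 left.
September 1860 has 30 days: 674 − 30 = 644 left.
August 1860 has 31 days: 644 − 31 = 613 left.
July 1860 has 31 days: 613 − 31 = 582 left.
June 1860 has 30 days: 582 − 30 = 552 left.
May 1860 has 31 days: 552 − 31 = 521 left.
April 1860 has 30 days: 521 − 30 = 491 left.
March 1860 has 31 days: 491 − 31 = 460 left.
February 1860 has 29 days (1860 is a leap year): 460 − 29 = 431 left.
January 1860 has 31 days: 431 − 31 = 400 left.
December 1859 has 31 days: 400 − 31 = 369 left.
November 1859 has 30 days: 369 − 30 = 339 left.
October 1859 has 31 days: 339 − 31 = 308 left.
September 1859 has 30 days: 308 − 30 = 278 left.
August 1859 has 31 days: 278 − 31 = 247 left.
July 1859 has 31 days: 247 − 31 = 216 left.
June 1859 has 30 days: 216 − 30 = 186 left.
May 1859 has 31 days: 186 − 31 = 155 left.
April 1859 has 30 days: 155 − 30 = 125 left.
March 1859 has 31 days: 125 − 31 = 94 left.
February 1859 has 28 days (1859 is not a leap year): 94 − 28 = 66 left.
January 1859 has 31 days: 66 − 31 = 35 left.
December 1858 has 31 days: 35 − 31 = 4 left.
November 1858 has 30 days; 30 − 4 = 26 → November 26, 1858.

November 26, 1858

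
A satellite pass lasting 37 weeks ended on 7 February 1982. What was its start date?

Going back 37 weeks = 259 days from February 7, 1982.
Going back 7 days from February 7, 1982 reaches the end of the previous month; 259 − 7 = 252 left.
January 1982 has 31 days: 252 − 31 = 221 left.
December 1981 has 31 days: 221 − 31 = 190 left.
November 1981 has 30 days: 190 − 30 = 160 left.
October 1981 has 31 days: 160 − 31 = 129 left.
September 1981 has 30 days: 129 − 30 = 99 left.
August 1981 has 31 days: 99 − 31 = 68 left.
July 1981 has 31 days: 68 − 31 = 37 left.
June 1981 has 30 days: 37 − 30 = 7 left.
May 1981 has 31 days; 31 − 7 = 24 → May 24, 1981.

May 24, 1981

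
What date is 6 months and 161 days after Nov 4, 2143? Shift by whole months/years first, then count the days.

Advancing 6 months and 161 days from November 4, 2143: first the month/year part, then the days.
month 11 + 6 = 17, which is month 5 of year 2144 → May 2144.
Day 4 is valid in May, giving May 4, 2144.
Now add 161 days from May 4, 2144.
May has 31 days, so 31 − 4 = 27 days remain after May 4, 2144; 161 − 27 = 134 left.
June 2144 has 30 days: 134 − 30 = 104 left.
July 2144 has 31 days: 104 − 31 = 73 left.
August 2144 has 31 days: 73 − 31 = 42 left.
September 2144 has 30 days: 42 − 30 = 12 left.
12 days into October 2144 → October 12, 2144.

October 12, 2144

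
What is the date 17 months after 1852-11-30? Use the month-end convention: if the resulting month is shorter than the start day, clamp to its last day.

April 30, 1854

Advancing 17 months from November 30, 1852.
month 11 + 17 = 28, which is month 4 of year 1854 → April 1854.
Day 30 is valid in April, giving April 30, 1854.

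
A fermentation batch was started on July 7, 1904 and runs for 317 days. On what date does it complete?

Adding 317 days from July 7, 1904.
July has 31 days, so 31 − 7 = 24 days remain after July 7, 1904; 317 − 24 = 293 left.
August 1904 has 31 days: 293 − 31 = 262 left.
September 1904 has 30 days: 262 − 30 = 232 left.
October 1904 has 31 days: 232 − 31 = 201 left.
November 1904 has 30 days: 201 − 30 = 171 left.
December 1904 has 31 days: 171 − 31 = 140 left.
January 1905 has 31 days: 140 − 31 = 109 left.
February 1905 has 28 days (1905 is not a leap year): 109 − 28 = 81 left.
March 1905 has 31 days: 81 − 31 = 50 left.
April 1905 has 30 days: 50 − 30 = 20 left.
20 days into May 1905 → May 20, 1905.

May 20, 1905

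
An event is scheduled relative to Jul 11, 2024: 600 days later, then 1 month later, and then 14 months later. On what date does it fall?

June 3, 2027

Advancing 600 days from July 11, 2024:
July has 31 days, so 31 − 11 = 20 days remain after July 11, 2024; 600 − 20 = 580 left.
August 2024 has 31 days: 580 − 31 = 549 left.
September 2024 has 30 days: 549 − 30 = 519 left.
October 2024 has 31 days: 519 − 31 = 488 left.
November 2024 has 30 days: 488 − 30 = 458 left.
December 2024 has 31 days: 458 − 31 = 427 left.
January 2025 has 31 days: 427 − 31 = 396 left.
February 2025 has 28 days (2025 is not a leap year): 396 − 28 = 368 left.
March 2025 has 31 days: 368 − 31 = 337 left.
April 2025 has 30 days: 337 − 30 = 307 left.
May 2025 has 31 days: 307 − 31 = 276 left.
June 2025 has 30 days: 276 − 30 = 246 left.
July 2025 has 31 days: 246 − 31 = 215 left.
August 2025 has 31 days: 215 − 31 = 184 left.
September 2025 has 30 days: 184 − 30 = 154 left.
October 2025 has 31 days: 154 − 31 = 123 left.
November 2025 has 30 days: 123 − 30 = 93 left.
December 2025 has 31 days: 93 − 31 = 62 left.
January 2026 has 31 days: 62 − 31 = 31 left.
February 2026 has 28 days (2026 is not a leap year): 31 − 28 = 3 left.
3 days into March 2026 → March 3, 2026.
Advancing 1 month from March 3, 2026:
month 3 + 1 = 4 → April 2026.
Day 3 is valid in April, giving April 3, 2026.
Advancing 14 months from April 3, 2026:
month 4 + 14 = 18, which is month 6 of year 2027 → June 2027.
Day 3 is valid in June, giving June 3, 2027.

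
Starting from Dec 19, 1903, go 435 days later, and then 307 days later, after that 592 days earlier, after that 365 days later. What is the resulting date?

May 17, 1905

Counting forward 435 days from December 19, 1903:
December has 31 days, so 31 − 19 = 12 days remain after December 19, 1903; 435 − 12 = 423 left.
January 1904 has 31 days: 423 − 31 = 392 left.
February 1904 has 29 days (1904 is a leap year): 392 − 29 = 363 left.
March 1904 has 31 days: 363 − 31 = 332 left.
April 1904 has 30 days: 332 − 30 = 302 left.
May 1904 has 31 days: 302 − 31 = 271 left.
June 1904 has 30 days: 271 − 30 = 241 left.
July 1904 has 31 days: 241 − 31 = 210 left.
August 1904 has 31 days: 210 − 31 = 179 left.
September 1904 has 30 days: 179 − 30 = 149 left.
October 1904 has 31 days: 149 − 31 = 118 left.
November 1904 has 30 days: 118 − 30 = 88 left.
December 1904 has 31 days: 88 − 31 = 57 left.
January 1905 has 31 days: 57 − 31 = 26 left.
26 days into February 1905 → February 26, 1905.
Counting forward 307 days from February 26, 1905:
February has 28 days, so 28 − 26 = 2 days remain after February 26, 1905; 307 − 2 = 305 left.
March 1905 has 31 days: 305 − 31 = 274 left.
April 1905 has 30 days: 274 − 30 = 244 left.
May 1905 has 31 days: 244 − 31 = 213 left.
June 1905 has 30 days: 213 − 30 = 183 left.
July 1905 has 31 days: 183 − 31 = 152 left.
August 1905 has 31 days: 152 − 31 = 121 left.
September 1905 has 30 days: 121 − 30 = 91 left.
October 1905 has 31 days: 91 − 31 = 60 left.
November 1905 has 30 days: 60 − 30 = 30 left.
30 days into December 1905 → December 30, 1905.
Subtracting 592 days from December 30, 1905:
Going back 30 days from December 30, 1905 reaches the end of the previous month; 592 − 30 = 562 left.
November 1905 has 30 days: 562 − 30 = 532 left.
October 1905 has 31 days: 532 − 31 = 501 left.
September 1905 has 30 days: 501 − 30 = 471 left.
August 1905 has 31 days: 471 − 31 = 440 left.
July 1905 has 31 days: 440 − 31 = 409 left.
June 1905 has 30 days: 409 − 30 = 379 left.
May 1905 has 31 days: 379 − 31 = 348 left.
April 1905 has 30 days: 348 − 30 = 318 left.
March 1905 has 31 days: 318 − 31 = 287 left.
February 1905 has 28 days (1905 is not a leap year): 287 − 28 = 259 left.
January 1905 has 31 days: 259 − 31 = 228 left.
December 1904 has 31 days: 228 − 31 = 197 left.
November 1904 has 30 days: 197 − 30 = 167 left.
October 1904 has 31 days: 167 − 31 = 136 left.
September 1904 has 30 days: 136 − 30 = 106 left.
August 1904 has 31 days: 106 − 31 = 75 left.
July 1904 has 31 days: 75 − 31 = 44 left.
June 1904 has 30 days: 44 − 30 = 14 left.
May 1904 has 31 days; 31 − 14 = 17 → May 17, 1904.
Adding 365 days from May 17, 1904:
May has 31 days, so 31 − 17 = 14 days remain after May 17, 1904; 365 − 14 = 351 left.
June 1904 has 30 days: 351 − 30 = 321 left.
July 1904 has 31 days: 321 − 31 = 290 left.
August 1904 has 31 days: 290 − 31 = 259 left.
September 1904 has 30 days: 259 − 30 = 229 left.
October 1904 has 31 days: 229 − 31 = 198 left.
November 1904 has 30 days: 198 − 30 = 168 left.
December 1904 has 31 days: 168 − 31 = 137 left.
January 1905 has 31 days: 137 − 31 = 106 left.
February 1905 has 28 days (1905 is not a leap year): 106 − 28 = 78 left.
March 1905 has 31 days: 78 − 31 = 47 left.
April 1905 has 30 days: 47 − 30 = 17 left.
17 days into May 1905 → May 17, 1905.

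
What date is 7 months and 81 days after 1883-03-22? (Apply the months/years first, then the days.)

January 11, 1884

Advancing 7 months and 81 days from March 22, 1883: first the month/year part, then the days.
month 3 + 7 = 10 → October 1883.
Day 22 is valid in October, giving October 22, 1883.
Now add 81 days from October 22, 1883.
October has 31 days, so 31 − 22 = 9 days remain after October 22, 1883; 81 − 9 = 72 left.
November 1883 has 30 days: 72 − 30 = 42 left.
December 1883 has 31 days: 42 − 31 = 11 left.
11 days into January 1884 → January 11, 1884.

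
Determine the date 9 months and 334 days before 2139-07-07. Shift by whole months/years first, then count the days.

November 7, 2137

Counting back 9 months and 334 days from July 7, 2139: first the month/year part, then the days.
month 7 − 9 = -2, which is month 10 of year 2138 → October 2138.
Day 7 is valid in October, giving October 7, 2138.
Now subtract 334 days from October 7, 2138.
Going back 7 days from October 7, 2138 reaches the end of the previous month; 334 − 7 = 327 left.
September 2138 has 30 days: 327 − 30 = 297 left.
August 2138 has 31 days: 297 − 31 = 266 left.
July 2138 has 31 days: 266 − 31 = 235 left.
June 2138 has 30 days: 235 − 30 = 205 left.
May 2138 has 31 days: 205 − 31 = 174 left.
April 2138 has 30 days: 174 − 30 = 144 left.
March 2138 has 31 days: 144 − 31 = 113 left.
February 2138 has 28 days (2138 is not a leap year): 113 − 28 = 85 left.
January 2138 has 31 days: 85 − 31 = 54 left.
December 2137 has 31 days: 54 − 31 = 23 left.
November 2137 has 30 days; 30 − 23 = 7 → November 7, 2137.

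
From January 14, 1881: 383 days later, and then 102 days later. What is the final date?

Counting forward 383 days from January 14, 1881:
January has 31 days, so 31 − 14 = 17 days remain after January 14, 1881; 383 − 17 = 366 left.
February 1881 has 28 days (1881 is not a leap year): 366 − 28 = 338 left.
March 1881 has 31 days: 338 − 31 = 307 left.
April 1881 has 30 days: 307 − 30 = 277 left.
May 1881 has 31 days: 277 − 31 = 246 left.
June 1881 has 30 days: 246 − 30 = 216 left.
July 1881 has 31 days: 216 − 31 = 185 left.
August 1881 has 31 days: 185 − 31 = 154 left.
September 1881 has 30 days: 154 − 30 = 124 left.
October 1881 has 31 days: 124 − 31 = 93 left.
November 1881 has 30 days: 93 − 30 = 63 left.
December 1881 has 31 days: 63 − 31 = 32 left.
January 1882 has 31 days: 32 − 31 = 1 left.
1 day into February 1882 → February 1, 1882.
Adding 102 days from February 1, 1882:
February has 28 days, so 28 − 1 = 27 days remain after February 1, 1882; 102 − 27 = 75 left.
March 1882 has 31 days: 75 − 31 = 44 left.
April 1882 has 30 days: 44 − 30 = 14 left.
14 days into May 1882 → May 14, 1882.

May 14, 1882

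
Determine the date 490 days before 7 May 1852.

Counting back 490 days from May 7, 1852.
Going back 7 days from May 7, 1852 reaches the end of the previous month; 490 − 7 = 483 left.
April 1852 has 30 days: 483 − 30 = 453 left.
March 1852 has 31 days: 453 − 31 = 422 left.
February 1852 has 29 days (1852 is a leap year): 422 − 29 = 393 left.
January 1852 has 31 days: 393 − 31 = 362 left.
December 1851 has 31 days: 362 − 31 = 331 left.
November 1851 has 30 days: 331 − 30 = 301 left.
October 1851 has 31 days: 301 − 31 = 270 left.
September 1851 has 30 days: 270 − 30 = 240 left.
August 1851 has 31 days: 240 − 31 = 209 left.
July 1851 has 31 days: 209 − 31 = 178 left.
June 1851 has 30 days: 178 − 30 = 148 left.
May 1851 has 31 days: 148 − 31 = 117 left.
April 1851 has 30 days: 117 − 30 = 87 left.
March 1851 has 31 days: 87 − 31 = 56 left.
February 1851 has 28 days (1851 is not a leap year): 56 − 28 = 28 left.
January 1851 has 31 days; 31 − 28 = 3 → January 3, 1851.

January 3, 1851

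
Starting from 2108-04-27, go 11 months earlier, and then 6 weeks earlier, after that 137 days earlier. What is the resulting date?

November 29, 2106

Counting back 11 months from April 27, 2108:
month 4 − 11 = -7, which is month 5 of year 2107 → May 2107.
Day 27 is valid in May, giving May 27, 2107.
Subtracting 6 weeks (= 42 days) from May 27, 2107:
Going back 27 days from May 27, 2107 reaches the end of the previous month; 42 − 27 = 15 left.
April 2107 has 30 days; 30 − 15 = 15 → April 15, 2107.
Going back 137 days from April 15, 2107:
Going back 15 days from April 15, 2107 reaches the end of the previous month; 137 − 15 = 122 left.
March 2107 has 31 days: 122 − 31 = 91 left.
February 2107 has 28 days (2107 is not a leap year): 91 − 28 = 63 left.
January 2107 has 31 days: 63 − 31 = 32 left.
December 2106 has 31 days: 32 − 31 = 1 left.
November 2106 has 30 days; 30 − 1 = 29 → November 29, 2106.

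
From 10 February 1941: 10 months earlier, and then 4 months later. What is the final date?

Subtracting 10 months from February 10, 1941:
month 2 − 10 = -8, which is month 4 of year 1940 → April 1940.
Day 10 is valid in April, giving April 10, 1940.
Adding 4 months from April 10, 1940:
month 4 + 4 = 8 → August 1940.
Day 10 is valid in August, giving August 10, 1940.

August 10, 1940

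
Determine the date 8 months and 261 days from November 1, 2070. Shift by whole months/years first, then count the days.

Counting forward 8 months and 261 days from November 1, 2070: first the month/year part, then the days.
month 11 + 8 = 19, which is month 7 of year 2071 → July 2071.
Day 1 is valid in July, giving July 1, 2071.
Now add 261 days from July 1, 2071.
July has 31 days, so 31 − 1 = 30 days remain after July 1, 2071; 261 − 30 = 231 left.
August 2071 has 31 days: 231 − 31 = 200 left.
September 2071 has 30 days: 200 − 30 = 170 left.
October 2071 has 31 days: 170 − 31 = 139 left.
November 2071 has 30 days: 139 − 30 = 109 left.
December 2071 has 31 days: 109 − 31 = 78 left.
January 2072 has 31 days: 78 − 31 = 47 left.
February 2072 has 29 days (2072 is a leap year): 47 − 29 = 18 left.
18 days into March 2072 → March 18, 2072.

March 18, 2072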